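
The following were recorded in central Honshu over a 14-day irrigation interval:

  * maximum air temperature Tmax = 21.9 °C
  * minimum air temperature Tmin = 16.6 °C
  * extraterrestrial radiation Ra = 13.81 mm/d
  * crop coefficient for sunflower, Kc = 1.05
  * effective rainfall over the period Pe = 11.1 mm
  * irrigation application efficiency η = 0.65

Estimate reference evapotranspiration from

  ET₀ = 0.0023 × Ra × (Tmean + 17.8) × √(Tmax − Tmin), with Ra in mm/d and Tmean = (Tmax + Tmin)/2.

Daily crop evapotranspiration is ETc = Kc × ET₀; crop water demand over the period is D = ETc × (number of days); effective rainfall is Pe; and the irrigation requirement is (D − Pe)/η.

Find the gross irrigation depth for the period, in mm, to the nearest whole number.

44 mm

Tmean = (21.9 + 16.6)/2 = 19.25 °C
ET₀ = 0.0023 × 13.81 × (19.25 + 17.8) × √5.3 = 0.0023 × 13.81 × 37.05 × 2.3022 = 2.7093 mm/d
ETc = Kc × ET₀ = 1.05 × 2.7093 = 2.8448 mm/d
Crop demand D = ETc × 14 d = 2.8448 × 14 = 39.827 mm
D − Pe = 39.827 − 11.1 = 28.727 mm
Gross irrigation = 28.727 / 0.65 = 44.195 mm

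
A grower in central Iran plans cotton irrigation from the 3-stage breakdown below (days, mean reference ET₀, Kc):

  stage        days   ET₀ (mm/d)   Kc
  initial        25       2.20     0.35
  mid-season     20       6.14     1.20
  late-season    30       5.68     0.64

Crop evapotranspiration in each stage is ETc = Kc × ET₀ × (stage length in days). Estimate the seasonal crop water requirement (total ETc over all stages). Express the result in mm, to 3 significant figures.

276 mm

initial: 0.35 × 2.20 × 25 = 19.25 mm
mid-season: 1.20 × 6.14 × 20 = 147.36 mm
late-season: 0.64 × 5.68 × 30 = 109.06 mm
Seasonal total = 275.67 mm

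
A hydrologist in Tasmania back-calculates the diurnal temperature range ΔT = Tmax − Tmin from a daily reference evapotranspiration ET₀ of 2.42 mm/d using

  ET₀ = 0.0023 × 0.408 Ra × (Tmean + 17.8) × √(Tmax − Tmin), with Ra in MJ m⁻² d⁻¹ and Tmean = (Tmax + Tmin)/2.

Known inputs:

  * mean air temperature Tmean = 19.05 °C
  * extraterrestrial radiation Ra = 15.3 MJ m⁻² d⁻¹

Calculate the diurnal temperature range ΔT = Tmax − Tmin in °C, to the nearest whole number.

21 °C

√ΔT = ET₀ / [0.0023 × 0.408 × Ra × (Tmean+17.8)] = 2.42 / (0.0023 × 6.2424 × 36.85) = 4.5740
ΔT = 4.5740² = 20.921 °C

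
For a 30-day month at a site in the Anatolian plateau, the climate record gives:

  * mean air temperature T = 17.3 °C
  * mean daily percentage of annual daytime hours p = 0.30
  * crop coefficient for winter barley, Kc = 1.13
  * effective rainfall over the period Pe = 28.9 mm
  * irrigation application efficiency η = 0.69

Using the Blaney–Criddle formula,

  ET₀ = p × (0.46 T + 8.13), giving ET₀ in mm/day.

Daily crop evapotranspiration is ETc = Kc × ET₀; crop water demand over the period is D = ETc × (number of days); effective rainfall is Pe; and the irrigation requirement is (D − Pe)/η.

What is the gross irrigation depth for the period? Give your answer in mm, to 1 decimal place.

ET₀ = 0.30 × (0.46 × 17.3 + 8.13) = 0.30 × 16.088 = 4.8264 mm/d
ETc = Kc × ET₀ = 1.13 × 4.8264 = 5.4538 mm/d
Crop demand D = ETc × 30 d = 5.4538 × 30 = 163.614 mm
D − Pe = 163.614 − 28.9 = 134.714 mm
Gross irrigation = 134.714 / 0.69 = 195.238 mm

195.2 mm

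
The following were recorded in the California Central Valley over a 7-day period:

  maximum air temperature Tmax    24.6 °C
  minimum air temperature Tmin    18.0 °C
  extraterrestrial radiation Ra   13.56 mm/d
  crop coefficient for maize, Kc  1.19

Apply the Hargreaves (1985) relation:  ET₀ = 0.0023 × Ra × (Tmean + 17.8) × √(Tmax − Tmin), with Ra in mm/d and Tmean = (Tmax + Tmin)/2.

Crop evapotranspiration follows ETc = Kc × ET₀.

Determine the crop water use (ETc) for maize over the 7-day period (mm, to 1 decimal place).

Tmean = (24.6 + 18.0)/2 = 21.30 °C
ET₀ = 0.0023 × 13.56 × (21.30 + 17.8) × √6.6 = 0.0023 × 13.56 × 39.10 × 2.5690 = 3.1328 mm/d
ETc = Kc × ET₀ = 1.19 × 3.1328 = 3.7280 mm/d
Over 7 days: 3.7280 × 7 = 26.096 mm

26.1 mm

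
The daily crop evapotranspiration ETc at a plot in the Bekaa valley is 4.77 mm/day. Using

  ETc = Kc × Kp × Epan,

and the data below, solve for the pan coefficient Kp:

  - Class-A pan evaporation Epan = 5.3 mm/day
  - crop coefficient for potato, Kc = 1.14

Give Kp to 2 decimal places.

0.79

ETc = Kc × Kp × Epan  ⇒  Kp = ETc / (Kc × Epan)
Kp = 4.77 / (1.14 × 5.3) = 4.77 / 6.042 = 0.7895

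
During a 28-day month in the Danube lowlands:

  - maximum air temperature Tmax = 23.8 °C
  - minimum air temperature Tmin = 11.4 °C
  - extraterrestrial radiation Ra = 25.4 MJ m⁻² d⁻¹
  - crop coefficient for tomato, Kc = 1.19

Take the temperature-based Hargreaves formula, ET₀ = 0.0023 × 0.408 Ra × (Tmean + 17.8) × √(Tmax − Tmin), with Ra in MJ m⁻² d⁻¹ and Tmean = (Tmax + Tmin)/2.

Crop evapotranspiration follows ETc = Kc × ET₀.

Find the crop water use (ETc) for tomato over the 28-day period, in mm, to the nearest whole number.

Tmean = (23.8 + 11.4)/2 = 17.60 °C
0.408 Ra = 0.408 × 25.4 = 10.3632 mm/d equivalent
ET₀ = 0.0023 × 10.3632 × (17.60 + 17.8) × √12.4 = 0.0023 × 10.3632 × 35.40 × 3.5214 = 2.9713 mm/d
ETc = Kc × ET₀ = 1.19 × 2.9713 = 3.5358 mm/d
Over 28 days: 3.5358 × 28 = 99.002 mm

99 mm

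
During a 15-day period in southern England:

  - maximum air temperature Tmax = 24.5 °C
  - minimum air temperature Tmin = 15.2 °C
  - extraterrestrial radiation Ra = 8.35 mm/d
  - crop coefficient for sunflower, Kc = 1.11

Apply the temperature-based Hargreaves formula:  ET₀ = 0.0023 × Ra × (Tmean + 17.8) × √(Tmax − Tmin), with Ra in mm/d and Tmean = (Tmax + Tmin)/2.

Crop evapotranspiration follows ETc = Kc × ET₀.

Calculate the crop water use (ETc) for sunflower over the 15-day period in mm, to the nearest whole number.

Tmean = (24.5 + 15.2)/2 = 19.85 °C
ET₀ = 0.0023 × 8.35 × (19.85 + 17.8) × √9.3 = 0.0023 × 8.35 × 37.65 × 3.0496 = 2.2051 mm/d
ETc = Kc × ET₀ = 1.11 × 2.2051 = 2.4477 mm/d
Over 15 days: 2.4477 × 15 = 36.716 mm

37 mm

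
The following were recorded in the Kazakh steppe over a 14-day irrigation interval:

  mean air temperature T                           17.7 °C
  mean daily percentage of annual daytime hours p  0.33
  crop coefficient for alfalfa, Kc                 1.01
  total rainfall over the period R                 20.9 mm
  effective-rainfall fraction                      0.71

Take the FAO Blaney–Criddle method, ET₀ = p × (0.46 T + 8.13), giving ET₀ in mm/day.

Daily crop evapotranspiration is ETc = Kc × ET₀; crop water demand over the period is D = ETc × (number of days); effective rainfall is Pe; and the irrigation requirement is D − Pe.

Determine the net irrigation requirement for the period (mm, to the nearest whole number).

61 mm

ET₀ = 0.33 × (0.46 × 17.7 + 8.13) = 0.33 × 16.272 = 5.3698 mm/d
ETc = Kc × ET₀ = 1.01 × 5.3698 = 5.4235 mm/d
Crop demand D = ETc × 14 d = 5.4235 × 14 = 75.929 mm
Pe = 0.71 × 20.9 = 14.839 mm
D − Pe = 75.929 − 14.839 = 61.090 mm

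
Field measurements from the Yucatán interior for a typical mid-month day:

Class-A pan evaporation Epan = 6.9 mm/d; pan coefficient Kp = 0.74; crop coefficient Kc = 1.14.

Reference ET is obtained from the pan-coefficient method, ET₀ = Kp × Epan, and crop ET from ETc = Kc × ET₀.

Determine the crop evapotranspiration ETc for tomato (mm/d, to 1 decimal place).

5.8 mm/d

ET₀ = 0.74 × 6.9 = 5.1060 mm/d
ETc = Kc × ET₀ = 1.14 × 5.1060 = 5.8208 mm/d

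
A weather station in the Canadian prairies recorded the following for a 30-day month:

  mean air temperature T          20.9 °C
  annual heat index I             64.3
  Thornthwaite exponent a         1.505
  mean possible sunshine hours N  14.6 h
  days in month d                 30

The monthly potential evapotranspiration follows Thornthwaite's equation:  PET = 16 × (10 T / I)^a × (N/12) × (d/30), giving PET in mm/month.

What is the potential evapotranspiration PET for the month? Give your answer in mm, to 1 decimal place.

114.8 mm

10T/I = 10 × 20.9 / 64.3 = 3.2504
(10T/I)^a = 3.2504^1.505 = 5.8947
Uncorrected PET = 16 × 5.8947 = 94.315 mm
Correction = (N/12)(d/30) = (14.6/12)(30/30) = 1.2167
PET = 94.315 × 1.2167 = 114.753 mm/month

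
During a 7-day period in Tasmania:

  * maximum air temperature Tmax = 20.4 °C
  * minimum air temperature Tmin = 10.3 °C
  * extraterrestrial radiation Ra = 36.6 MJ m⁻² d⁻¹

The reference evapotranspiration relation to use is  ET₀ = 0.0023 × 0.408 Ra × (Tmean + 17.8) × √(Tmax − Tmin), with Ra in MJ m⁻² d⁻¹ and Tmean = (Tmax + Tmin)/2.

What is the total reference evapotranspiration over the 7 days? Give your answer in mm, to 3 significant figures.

Tmean = (20.4 + 10.3)/2 = 15.35 °C
0.408 Ra = 0.408 × 36.6 = 14.9328 mm/d equivalent
ET₀ = 0.0023 × 14.9328 × (15.35 + 17.8) × √10.1 = 0.0023 × 14.9328 × 33.15 × 3.1780 = 3.6183 mm/d
Over 7 days: 3.6183 × 7 = 25.328 mm

25.3 mm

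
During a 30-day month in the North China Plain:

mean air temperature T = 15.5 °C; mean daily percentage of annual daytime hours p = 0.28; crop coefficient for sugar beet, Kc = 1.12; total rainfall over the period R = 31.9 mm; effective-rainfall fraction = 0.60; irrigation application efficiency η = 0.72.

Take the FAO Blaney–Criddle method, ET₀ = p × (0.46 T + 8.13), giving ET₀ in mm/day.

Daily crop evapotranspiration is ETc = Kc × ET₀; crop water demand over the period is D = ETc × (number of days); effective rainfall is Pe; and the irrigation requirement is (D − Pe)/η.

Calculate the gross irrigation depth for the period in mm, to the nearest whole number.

ET₀ = 0.28 × (0.46 × 15.5 + 8.13) = 0.28 × 15.260 = 4.2728 mm/d
ETc = Kc × ET₀ = 1.12 × 4.2728 = 4.7855 mm/d
Crop demand D = ETc × 30 d = 4.7855 × 30 = 143.565 mm
Pe = 0.60 × 31.9 = 19.140 mm
D − Pe = 143.565 − 19.140 = 124.425 mm
Gross irrigation = 124.425 / 0.72 = 172.813 mm

173 mm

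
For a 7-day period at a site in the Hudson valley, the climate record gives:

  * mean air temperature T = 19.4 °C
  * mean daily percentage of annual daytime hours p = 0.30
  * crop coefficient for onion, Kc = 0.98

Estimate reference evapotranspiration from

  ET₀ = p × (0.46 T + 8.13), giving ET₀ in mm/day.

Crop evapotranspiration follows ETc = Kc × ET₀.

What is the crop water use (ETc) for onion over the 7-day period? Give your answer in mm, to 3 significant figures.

35.1 mm

ET₀ = 0.30 × (0.46 × 19.4 + 8.13) = 0.30 × 17.054 = 5.1162 mm/d
ETc = Kc × ET₀ = 0.98 × 5.1162 = 5.0139 mm/d
Over 7 days: 5.0139 × 7 = 35.097 mm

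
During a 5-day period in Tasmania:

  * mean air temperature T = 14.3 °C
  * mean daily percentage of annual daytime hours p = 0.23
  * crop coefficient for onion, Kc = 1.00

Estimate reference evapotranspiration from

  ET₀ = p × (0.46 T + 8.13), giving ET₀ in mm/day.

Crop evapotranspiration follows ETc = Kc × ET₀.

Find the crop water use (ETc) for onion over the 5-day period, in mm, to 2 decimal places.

ET₀ = 0.23 × (0.46 × 14.3 + 8.13) = 0.23 × 14.708 = 3.3828 mm/d
ETc = Kc × ET₀ = 1.00 × 3.3828 = 3.3828 mm/d
Over 5 days: 3.3828 × 5 = 16.914 mm

16.91 mm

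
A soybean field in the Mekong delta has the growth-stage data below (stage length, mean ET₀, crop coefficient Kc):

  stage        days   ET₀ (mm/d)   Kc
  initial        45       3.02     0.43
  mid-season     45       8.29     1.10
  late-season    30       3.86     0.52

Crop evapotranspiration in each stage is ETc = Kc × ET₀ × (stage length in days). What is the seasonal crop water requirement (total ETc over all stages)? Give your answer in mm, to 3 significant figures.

initial: 0.43 × 3.02 × 45 = 58.44 mm
mid-season: 1.10 × 8.29 × 45 = 410.36 mm
late-season: 0.52 × 3.86 × 30 = 60.22 mm
Seasonal total = 529.02 mm

529 mm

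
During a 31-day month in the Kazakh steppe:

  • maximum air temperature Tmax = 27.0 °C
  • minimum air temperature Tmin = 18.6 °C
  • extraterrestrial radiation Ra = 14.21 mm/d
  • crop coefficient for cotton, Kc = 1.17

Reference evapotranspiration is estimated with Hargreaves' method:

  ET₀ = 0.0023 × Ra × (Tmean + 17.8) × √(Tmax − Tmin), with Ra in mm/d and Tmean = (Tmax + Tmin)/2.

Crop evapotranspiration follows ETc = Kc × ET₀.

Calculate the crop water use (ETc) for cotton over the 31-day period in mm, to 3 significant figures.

Tmean = (27.0 + 18.6)/2 = 22.80 °C
ET₀ = 0.0023 × 14.21 × (22.80 + 17.8) × √8.4 = 0.0023 × 14.21 × 40.60 × 2.8983 = 3.8458 mm/d
ETc = Kc × ET₀ = 1.17 × 3.8458 = 4.4996 mm/d
Over 31 days: 4.4996 × 31 = 139.488 mm

139 mm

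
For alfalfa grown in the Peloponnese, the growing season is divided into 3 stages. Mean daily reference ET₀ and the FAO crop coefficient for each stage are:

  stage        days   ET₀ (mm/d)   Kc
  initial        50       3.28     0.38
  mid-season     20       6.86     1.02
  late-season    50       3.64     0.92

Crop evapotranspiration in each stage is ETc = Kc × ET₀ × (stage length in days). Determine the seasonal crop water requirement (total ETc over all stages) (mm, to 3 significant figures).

initial: 0.38 × 3.28 × 50 = 62.32 mm
mid-season: 1.02 × 6.86 × 20 = 139.94 mm
late-season: 0.92 × 3.64 × 50 = 167.44 mm
Seasonal total = 369.70 mm

370 mm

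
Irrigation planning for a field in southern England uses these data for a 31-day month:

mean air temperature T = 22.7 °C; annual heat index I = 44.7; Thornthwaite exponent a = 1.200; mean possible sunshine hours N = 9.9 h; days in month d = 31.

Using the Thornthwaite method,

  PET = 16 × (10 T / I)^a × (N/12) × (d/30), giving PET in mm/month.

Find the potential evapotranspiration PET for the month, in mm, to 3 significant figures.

95.9 mm

10T/I = 10 × 22.7 / 44.7 = 5.0783
(10T/I)^a = 5.0783^1.200 = 7.0285
Uncorrected PET = 16 × 7.0285 = 112.456 mm
Correction = (N/12)(d/30) = (9.9/12)(31/30) = 0.8525
PET = 112.456 × 0.8525 = 95.869 mm/month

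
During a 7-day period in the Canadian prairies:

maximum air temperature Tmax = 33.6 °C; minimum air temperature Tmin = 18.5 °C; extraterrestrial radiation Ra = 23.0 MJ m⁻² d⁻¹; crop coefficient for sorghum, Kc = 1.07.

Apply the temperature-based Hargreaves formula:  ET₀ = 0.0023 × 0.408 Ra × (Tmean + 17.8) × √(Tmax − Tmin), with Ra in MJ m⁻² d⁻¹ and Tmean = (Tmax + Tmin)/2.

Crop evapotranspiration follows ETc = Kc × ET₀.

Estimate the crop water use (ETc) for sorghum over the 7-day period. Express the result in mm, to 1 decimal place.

27.5 mm

Tmean = (33.6 + 18.5)/2 = 26.05 °C
0.408 Ra = 0.408 × 23.0 = 9.3840 mm/d equivalent
ET₀ = 0.0023 × 9.3840 × (26.05 + 17.8) × √15.1 = 0.0023 × 9.3840 × 43.85 × 3.8859 = 3.6777 mm/d
ETc = Kc × ET₀ = 1.07 × 3.6777 = 3.9351 mm/d
Over 7 days: 3.9351 × 7 = 27.546 mm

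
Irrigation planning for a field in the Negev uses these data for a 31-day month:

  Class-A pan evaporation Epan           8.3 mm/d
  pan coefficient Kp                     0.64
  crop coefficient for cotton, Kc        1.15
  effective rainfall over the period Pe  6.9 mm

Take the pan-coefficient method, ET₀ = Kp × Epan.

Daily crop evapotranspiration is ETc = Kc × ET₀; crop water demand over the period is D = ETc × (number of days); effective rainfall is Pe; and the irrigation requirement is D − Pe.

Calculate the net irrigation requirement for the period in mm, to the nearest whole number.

ET₀ = 0.64 × 8.3 = 5.3120 mm/d
ETc = Kc × ET₀ = 1.15 × 5.3120 = 6.1088 mm/d
Crop demand D = ETc × 31 d = 6.1088 × 31 = 189.373 mm
D − Pe = 189.373 − 6.9 = 182.473 mm

182 mm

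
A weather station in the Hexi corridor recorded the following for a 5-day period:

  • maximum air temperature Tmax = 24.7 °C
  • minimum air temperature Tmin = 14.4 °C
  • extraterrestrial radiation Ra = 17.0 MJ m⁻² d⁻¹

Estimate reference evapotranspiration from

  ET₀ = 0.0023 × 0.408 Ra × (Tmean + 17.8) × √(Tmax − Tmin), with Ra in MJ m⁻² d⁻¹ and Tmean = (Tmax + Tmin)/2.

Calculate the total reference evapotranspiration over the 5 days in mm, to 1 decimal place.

Tmean = (24.7 + 14.4)/2 = 19.55 °C
0.408 Ra = 0.408 × 17.0 = 6.9360 mm/d equivalent
ET₀ = 0.0023 × 6.9360 × (19.55 + 17.8) × √10.3 = 0.0023 × 6.9360 × 37.35 × 3.2094 = 1.9123 mm/d
Over 5 days: 1.9123 × 5 = 9.562 mm

9.6 mm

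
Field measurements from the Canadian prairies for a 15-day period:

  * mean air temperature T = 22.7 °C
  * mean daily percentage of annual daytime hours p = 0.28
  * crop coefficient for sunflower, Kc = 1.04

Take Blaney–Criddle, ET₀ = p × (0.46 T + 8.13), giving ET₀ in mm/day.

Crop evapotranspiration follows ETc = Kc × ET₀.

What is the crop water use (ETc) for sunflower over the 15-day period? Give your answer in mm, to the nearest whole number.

ET₀ = 0.28 × (0.46 × 22.7 + 8.13) = 0.28 × 18.572 = 5.2002 mm/d
ETc = Kc × ET₀ = 1.04 × 5.2002 = 5.4082 mm/d
Over 15 days: 5.4082 × 15 = 81.123 mm

81 mm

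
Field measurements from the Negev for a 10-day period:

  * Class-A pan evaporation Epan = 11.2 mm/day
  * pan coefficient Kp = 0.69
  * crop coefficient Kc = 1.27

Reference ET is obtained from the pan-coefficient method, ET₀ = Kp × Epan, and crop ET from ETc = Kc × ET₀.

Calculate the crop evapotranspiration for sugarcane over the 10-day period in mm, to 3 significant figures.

ET₀ = 0.69 × 11.2 = 7.7280 mm/d
ETc = Kc × ET₀ = 1.27 × 7.7280 = 9.8146 mm/d
Over 10 days: 9.8146 × 10 = 98.146 mm

98.1 mm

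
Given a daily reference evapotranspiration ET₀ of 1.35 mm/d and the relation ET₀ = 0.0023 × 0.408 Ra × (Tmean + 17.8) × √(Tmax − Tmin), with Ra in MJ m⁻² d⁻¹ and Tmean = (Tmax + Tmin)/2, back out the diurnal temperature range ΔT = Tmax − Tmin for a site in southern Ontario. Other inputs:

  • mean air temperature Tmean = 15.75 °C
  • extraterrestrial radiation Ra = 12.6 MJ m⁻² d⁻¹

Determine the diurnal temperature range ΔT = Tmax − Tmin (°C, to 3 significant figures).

11.6 °C

√ΔT = ET₀ / [0.0023 × 0.408 × Ra × (Tmean+17.8)] = 1.35 / (0.0023 × 5.1408 × 33.55) = 3.4032
ΔT = 3.4032² = 11.582 °C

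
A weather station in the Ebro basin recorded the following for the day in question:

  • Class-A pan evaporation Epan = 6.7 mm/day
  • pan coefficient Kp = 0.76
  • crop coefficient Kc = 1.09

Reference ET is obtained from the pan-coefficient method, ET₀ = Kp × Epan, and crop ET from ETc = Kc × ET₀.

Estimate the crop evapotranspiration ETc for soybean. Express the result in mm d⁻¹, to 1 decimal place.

ET₀ = 0.76 × 6.7 = 5.0920 mm/d
ETc = Kc × ET₀ = 1.09 × 5.0920 = 5.5503 mm/d

5.6 mm d⁻¹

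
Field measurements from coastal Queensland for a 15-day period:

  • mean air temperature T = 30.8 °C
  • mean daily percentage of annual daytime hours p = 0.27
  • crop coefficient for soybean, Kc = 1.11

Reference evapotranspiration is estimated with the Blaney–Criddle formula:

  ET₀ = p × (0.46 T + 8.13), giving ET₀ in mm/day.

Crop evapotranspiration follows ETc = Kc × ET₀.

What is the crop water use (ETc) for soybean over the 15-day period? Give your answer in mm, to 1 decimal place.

100.2 mm

ET₀ = 0.27 × (0.46 × 30.8 + 8.13) = 0.27 × 22.298 = 6.0205 mm/d
ETc = Kc × ET₀ = 1.11 × 6.0205 = 6.6828 mm/d
Over 15 days: 6.6828 × 15 = 100.242 mm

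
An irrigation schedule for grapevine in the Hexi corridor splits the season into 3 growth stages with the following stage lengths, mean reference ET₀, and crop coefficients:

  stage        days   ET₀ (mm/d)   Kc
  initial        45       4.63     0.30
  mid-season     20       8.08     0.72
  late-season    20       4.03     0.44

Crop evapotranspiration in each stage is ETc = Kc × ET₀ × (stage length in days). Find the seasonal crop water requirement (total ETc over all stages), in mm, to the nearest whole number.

214 mm

initial: 0.30 × 4.63 × 45 = 62.51 mm
mid-season: 0.72 × 8.08 × 20 = 116.35 mm
late-season: 0.44 × 4.03 × 20 = 35.46 mm
Seasonal total = 214.32 mm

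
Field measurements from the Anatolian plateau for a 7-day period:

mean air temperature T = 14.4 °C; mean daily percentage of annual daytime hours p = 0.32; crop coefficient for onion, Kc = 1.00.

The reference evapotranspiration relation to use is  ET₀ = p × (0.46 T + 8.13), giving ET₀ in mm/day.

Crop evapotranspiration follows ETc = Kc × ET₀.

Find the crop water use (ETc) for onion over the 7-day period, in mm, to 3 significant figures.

33.0 mm

ET₀ = 0.32 × (0.46 × 14.4 + 8.13) = 0.32 × 14.754 = 4.7213 mm/d
ETc = Kc × ET₀ = 1.00 × 4.7213 = 4.7213 mm/d
Over 7 days: 4.7213 × 7 = 33.049 mm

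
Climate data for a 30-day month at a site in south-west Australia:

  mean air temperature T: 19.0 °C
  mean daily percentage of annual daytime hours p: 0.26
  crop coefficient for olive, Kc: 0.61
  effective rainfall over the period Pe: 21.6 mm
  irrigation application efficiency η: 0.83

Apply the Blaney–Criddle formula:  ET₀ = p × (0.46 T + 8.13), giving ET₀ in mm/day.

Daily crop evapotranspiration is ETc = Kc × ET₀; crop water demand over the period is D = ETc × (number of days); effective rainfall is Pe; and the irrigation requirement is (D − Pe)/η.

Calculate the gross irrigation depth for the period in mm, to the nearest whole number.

ET₀ = 0.26 × (0.46 × 19.0 + 8.13) = 0.26 × 16.870 = 4.3862 mm/d
ETc = Kc × ET₀ = 0.61 × 4.3862 = 2.6756 mm/d
Crop demand D = ETc × 30 d = 2.6756 × 30 = 80.268 mm
D − Pe = 80.268 − 21.6 = 58.668 mm
Gross irrigation = 58.668 / 0.83 = 70.684 mm

71 mm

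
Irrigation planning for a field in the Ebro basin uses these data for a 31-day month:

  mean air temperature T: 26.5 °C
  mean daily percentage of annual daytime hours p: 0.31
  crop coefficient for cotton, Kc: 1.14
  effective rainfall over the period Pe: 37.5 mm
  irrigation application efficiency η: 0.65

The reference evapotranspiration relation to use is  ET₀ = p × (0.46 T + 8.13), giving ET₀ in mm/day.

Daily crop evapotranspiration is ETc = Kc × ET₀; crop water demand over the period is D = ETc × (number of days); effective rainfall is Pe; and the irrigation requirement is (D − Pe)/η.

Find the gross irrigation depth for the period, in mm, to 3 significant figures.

ET₀ = 0.31 × (0.46 × 26.5 + 8.13) = 0.31 × 20.320 = 6.2992 mm/d
ETc = Kc × ET₀ = 1.14 × 6.2992 = 7.1811 mm/d
Crop demand D = ETc × 31 d = 7.1811 × 31 = 222.614 mm
D − Pe = 222.614 − 37.5 = 185.114 mm
Gross irrigation = 185.114 / 0.65 = 284.791 mm

285 mm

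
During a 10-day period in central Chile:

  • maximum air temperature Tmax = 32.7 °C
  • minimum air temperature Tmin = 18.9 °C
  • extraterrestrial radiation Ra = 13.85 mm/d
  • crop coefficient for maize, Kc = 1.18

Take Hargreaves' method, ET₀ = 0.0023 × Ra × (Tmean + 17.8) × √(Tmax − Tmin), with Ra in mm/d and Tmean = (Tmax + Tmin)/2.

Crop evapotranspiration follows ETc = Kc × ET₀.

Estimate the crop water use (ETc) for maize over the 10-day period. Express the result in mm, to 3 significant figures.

60.9 mm

Tmean = (32.7 + 18.9)/2 = 25.80 °C
ET₀ = 0.0023 × 13.85 × (25.80 + 17.8) × √13.8 = 0.0023 × 13.85 × 43.60 × 3.7148 = 5.1594 mm/d
ETc = Kc × ET₀ = 1.18 × 5.1594 = 6.0881 mm/d
Over 10 days: 6.0881 × 10 = 60.881 mm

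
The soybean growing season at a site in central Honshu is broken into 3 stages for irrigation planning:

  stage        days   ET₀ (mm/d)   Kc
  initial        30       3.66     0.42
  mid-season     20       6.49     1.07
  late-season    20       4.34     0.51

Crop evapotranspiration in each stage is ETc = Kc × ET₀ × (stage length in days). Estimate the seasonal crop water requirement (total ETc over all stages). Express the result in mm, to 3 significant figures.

initial: 0.42 × 3.66 × 30 = 46.12 mm
mid-season: 1.07 × 6.49 × 20 = 138.89 mm
late-season: 0.51 × 4.34 × 20 = 44.27 mm
Seasonal total = 229.28 mm

229 mm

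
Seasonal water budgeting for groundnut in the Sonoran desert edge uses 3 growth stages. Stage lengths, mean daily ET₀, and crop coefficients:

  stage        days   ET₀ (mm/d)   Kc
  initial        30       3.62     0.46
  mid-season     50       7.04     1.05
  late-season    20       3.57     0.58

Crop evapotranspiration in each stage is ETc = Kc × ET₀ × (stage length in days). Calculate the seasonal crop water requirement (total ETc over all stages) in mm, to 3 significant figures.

initial: 0.46 × 3.62 × 30 = 49.96 mm
mid-season: 1.05 × 7.04 × 50 = 369.60 mm
late-season: 0.58 × 3.57 × 20 = 41.41 mm
Seasonal total = 460.97 mm

461 mm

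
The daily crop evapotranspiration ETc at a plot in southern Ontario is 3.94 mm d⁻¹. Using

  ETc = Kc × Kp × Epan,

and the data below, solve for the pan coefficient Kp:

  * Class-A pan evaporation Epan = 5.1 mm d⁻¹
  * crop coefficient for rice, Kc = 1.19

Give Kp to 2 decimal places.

0.65

ETc = Kc × Kp × Epan  ⇒  Kp = ETc / (Kc × Epan)
Kp = 3.94 / (1.19 × 5.1) = 3.94 / 6.069 = 0.6492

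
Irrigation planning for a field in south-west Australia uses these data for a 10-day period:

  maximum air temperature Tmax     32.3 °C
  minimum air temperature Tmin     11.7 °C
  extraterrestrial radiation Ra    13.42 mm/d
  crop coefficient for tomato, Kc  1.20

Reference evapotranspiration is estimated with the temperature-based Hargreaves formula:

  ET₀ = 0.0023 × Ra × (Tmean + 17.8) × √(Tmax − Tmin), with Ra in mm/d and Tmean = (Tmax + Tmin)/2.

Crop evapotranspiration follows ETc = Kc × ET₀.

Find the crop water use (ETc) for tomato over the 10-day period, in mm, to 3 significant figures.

Tmean = (32.3 + 11.7)/2 = 22.00 °C
ET₀ = 0.0023 × 13.42 × (22.00 + 17.8) × √20.6 = 0.0023 × 13.42 × 39.80 × 4.5387 = 5.5756 mm/d
ETc = Kc × ET₀ = 1.20 × 5.5756 = 6.6907 mm/d
Over 10 days: 6.6907 × 10 = 66.907 mm

66.9 mm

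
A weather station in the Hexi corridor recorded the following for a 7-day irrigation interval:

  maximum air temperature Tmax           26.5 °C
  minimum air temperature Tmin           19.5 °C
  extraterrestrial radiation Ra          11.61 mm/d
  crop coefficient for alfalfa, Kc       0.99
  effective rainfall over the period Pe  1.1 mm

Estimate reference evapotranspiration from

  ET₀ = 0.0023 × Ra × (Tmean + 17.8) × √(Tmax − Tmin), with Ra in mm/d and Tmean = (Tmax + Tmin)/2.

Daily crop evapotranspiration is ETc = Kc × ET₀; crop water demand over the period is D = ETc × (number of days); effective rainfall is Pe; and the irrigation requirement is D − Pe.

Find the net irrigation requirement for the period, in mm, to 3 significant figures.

Tmean = (26.5 + 19.5)/2 = 23.00 °C
ET₀ = 0.0023 × 11.61 × (23.00 + 17.8) × √7.0 = 0.0023 × 11.61 × 40.80 × 2.6458 = 2.8826 mm/d
ETc = Kc × ET₀ = 0.99 × 2.8826 = 2.8538 mm/d
Crop demand D = ETc × 7 d = 2.8538 × 7 = 19.977 mm
D − Pe = 19.977 − 1.1 = 18.877 mm

18.9 mm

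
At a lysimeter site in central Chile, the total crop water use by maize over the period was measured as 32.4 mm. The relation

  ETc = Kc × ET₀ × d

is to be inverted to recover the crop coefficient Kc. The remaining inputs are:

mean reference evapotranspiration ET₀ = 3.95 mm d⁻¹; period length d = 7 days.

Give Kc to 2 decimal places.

ETc = Kc × ET₀ × d  ⇒  Kc = ETc / (ET₀ × d)
Kc = 32.4 / (3.95 × 7) = 32.4 / 27.65 = 1.1718

1.17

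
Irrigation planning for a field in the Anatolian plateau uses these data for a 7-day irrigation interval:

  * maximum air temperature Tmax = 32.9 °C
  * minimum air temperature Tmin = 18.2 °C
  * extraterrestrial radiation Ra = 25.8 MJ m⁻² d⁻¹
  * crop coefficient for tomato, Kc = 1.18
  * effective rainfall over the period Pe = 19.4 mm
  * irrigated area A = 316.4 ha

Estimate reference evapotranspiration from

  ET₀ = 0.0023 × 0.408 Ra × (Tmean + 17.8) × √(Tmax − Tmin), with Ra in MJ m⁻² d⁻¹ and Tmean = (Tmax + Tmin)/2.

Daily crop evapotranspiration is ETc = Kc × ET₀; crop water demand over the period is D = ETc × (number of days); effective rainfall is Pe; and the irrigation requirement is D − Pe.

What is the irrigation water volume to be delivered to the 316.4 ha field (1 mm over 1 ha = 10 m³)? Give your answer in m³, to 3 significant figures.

Tmean = (32.9 + 18.2)/2 = 25.55 °C
0.408 Ra = 0.408 × 25.8 = 10.5264 mm/d equivalent
ET₀ = 0.0023 × 10.5264 × (25.55 + 17.8) × √14.7 = 0.0023 × 10.5264 × 43.35 × 3.8341 = 4.0240 mm/d
ETc = Kc × ET₀ = 1.18 × 4.0240 = 4.7483 mm/d
Crop demand D = ETc × 7 d = 4.7483 × 7 = 33.238 mm
D − Pe = 33.238 − 19.4 = 13.838 mm
Volume = 13.838 mm × 316.4 ha × 10 = 43783.4 m³

43800 m³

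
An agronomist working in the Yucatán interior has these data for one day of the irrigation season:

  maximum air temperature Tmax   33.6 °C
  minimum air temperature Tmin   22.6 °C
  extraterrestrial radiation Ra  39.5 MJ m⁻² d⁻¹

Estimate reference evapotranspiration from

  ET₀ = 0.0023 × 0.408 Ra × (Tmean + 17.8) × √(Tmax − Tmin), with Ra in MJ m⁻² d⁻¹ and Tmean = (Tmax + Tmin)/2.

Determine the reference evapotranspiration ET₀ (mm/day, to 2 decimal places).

Tmean = (33.6 + 22.6)/2 = 28.10 °C
0.408 Ra = 0.408 × 39.5 = 16.1160 mm/d equivalent
ET₀ = 0.0023 × 16.1160 × (28.10 + 17.8) × √11.0 = 0.0023 × 16.1160 × 45.90 × 3.3166 = 5.6428 mm/d

5.64 mm/day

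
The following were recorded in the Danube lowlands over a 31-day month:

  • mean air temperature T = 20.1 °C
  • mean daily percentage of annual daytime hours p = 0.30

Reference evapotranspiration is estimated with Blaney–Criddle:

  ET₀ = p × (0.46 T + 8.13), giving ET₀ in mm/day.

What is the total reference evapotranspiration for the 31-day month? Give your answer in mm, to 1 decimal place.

ET₀ = 0.30 × (0.46 × 20.1 + 8.13) = 0.30 × 17.376 = 5.2128 mm/d
Monthly total = 5.2128 × 31 = 161.597 mm

161.6 mm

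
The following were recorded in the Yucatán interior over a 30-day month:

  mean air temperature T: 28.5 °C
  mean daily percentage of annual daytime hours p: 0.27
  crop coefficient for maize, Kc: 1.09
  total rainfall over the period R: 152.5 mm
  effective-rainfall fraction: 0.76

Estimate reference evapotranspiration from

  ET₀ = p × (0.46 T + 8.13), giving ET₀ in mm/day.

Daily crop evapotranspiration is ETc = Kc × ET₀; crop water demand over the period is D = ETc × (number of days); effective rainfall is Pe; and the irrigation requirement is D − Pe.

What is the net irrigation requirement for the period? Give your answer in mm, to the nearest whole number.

ET₀ = 0.27 × (0.46 × 28.5 + 8.13) = 0.27 × 21.240 = 5.7348 mm/d
ETc = Kc × ET₀ = 1.09 × 5.7348 = 6.2509 mm/d
Crop demand D = ETc × 30 d = 6.2509 × 30 = 187.527 mm
Pe = 0.76 × 152.5 = 115.900 mm
D − Pe = 187.527 − 115.900 = 71.627 mm

72 mm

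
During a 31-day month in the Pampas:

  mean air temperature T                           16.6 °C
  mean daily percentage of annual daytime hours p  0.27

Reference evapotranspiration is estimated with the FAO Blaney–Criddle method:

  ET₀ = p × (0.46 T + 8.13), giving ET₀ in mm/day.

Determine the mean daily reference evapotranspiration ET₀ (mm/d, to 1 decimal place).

ET₀ = 0.27 × (0.46 × 16.6 + 8.13) = 0.27 × 15.766 = 4.2568 mm/d

4.3 mm/d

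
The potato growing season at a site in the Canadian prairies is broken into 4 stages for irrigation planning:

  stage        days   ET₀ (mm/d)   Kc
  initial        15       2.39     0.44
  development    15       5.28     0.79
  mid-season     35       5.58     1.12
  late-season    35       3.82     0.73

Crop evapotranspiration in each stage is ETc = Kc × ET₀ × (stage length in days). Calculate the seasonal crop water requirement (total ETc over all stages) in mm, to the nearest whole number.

initial: 0.44 × 2.39 × 15 = 15.77 mm
development: 0.79 × 5.28 × 15 = 62.57 mm
mid-season: 1.12 × 5.58 × 35 = 218.74 mm
late-season: 0.73 × 3.82 × 35 = 97.60 mm
Seasonal total = 394.68 mm

395 mm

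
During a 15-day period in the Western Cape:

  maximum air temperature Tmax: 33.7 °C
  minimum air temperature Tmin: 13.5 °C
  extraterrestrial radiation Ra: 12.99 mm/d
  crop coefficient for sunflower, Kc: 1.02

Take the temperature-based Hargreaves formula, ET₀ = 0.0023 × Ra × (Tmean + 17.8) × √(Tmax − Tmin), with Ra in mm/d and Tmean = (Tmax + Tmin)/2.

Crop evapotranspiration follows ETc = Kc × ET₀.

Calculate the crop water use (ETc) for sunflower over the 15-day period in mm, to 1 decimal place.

85.1 mm

Tmean = (33.7 + 13.5)/2 = 23.60 °C
ET₀ = 0.0023 × 12.99 × (23.60 + 17.8) × √20.2 = 0.0023 × 12.99 × 41.40 × 4.4944 = 5.5592 mm/d
ETc = Kc × ET₀ = 1.02 × 5.5592 = 5.6704 mm/d
Over 15 days: 5.6704 × 15 = 85.056 mm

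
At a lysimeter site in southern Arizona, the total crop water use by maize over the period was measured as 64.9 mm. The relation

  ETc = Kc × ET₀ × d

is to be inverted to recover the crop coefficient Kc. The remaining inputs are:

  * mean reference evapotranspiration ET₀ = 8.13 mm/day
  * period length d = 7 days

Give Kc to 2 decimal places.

1.14

ETc = Kc × ET₀ × d  ⇒  Kc = ETc / (ET₀ × d)
Kc = 64.9 / (8.13 × 7) = 64.9 / 56.91 = 1.1404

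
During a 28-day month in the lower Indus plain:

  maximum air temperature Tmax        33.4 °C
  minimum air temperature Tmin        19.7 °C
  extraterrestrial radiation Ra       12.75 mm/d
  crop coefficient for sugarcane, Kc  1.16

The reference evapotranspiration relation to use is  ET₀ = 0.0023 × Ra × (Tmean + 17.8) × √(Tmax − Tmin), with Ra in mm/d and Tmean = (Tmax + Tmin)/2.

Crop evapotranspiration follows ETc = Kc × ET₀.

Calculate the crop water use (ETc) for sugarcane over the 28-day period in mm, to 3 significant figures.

Tmean = (33.4 + 19.7)/2 = 26.55 °C
ET₀ = 0.0023 × 12.75 × (26.55 + 17.8) × √13.7 = 0.0023 × 12.75 × 44.35 × 3.7014 = 4.8139 mm/d
ETc = Kc × ET₀ = 1.16 × 4.8139 = 5.5841 mm/d
Over 28 days: 5.5841 × 28 = 156.355 mm

156 mm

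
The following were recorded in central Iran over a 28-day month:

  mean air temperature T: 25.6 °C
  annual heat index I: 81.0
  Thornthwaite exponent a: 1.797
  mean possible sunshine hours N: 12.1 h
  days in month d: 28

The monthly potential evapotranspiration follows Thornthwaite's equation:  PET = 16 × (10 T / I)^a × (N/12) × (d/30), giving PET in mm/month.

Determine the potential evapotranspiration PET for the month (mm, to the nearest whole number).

119 mm

10T/I = 10 × 25.6 / 81.0 = 3.1605
(10T/I)^a = 3.1605^1.797 = 7.9079
Uncorrected PET = 16 × 7.9079 = 126.526 mm
Correction = (N/12)(d/30) = (12.1/12)(28/30) = 0.9411
PET = 126.526 × 0.9411 = 119.074 mm/month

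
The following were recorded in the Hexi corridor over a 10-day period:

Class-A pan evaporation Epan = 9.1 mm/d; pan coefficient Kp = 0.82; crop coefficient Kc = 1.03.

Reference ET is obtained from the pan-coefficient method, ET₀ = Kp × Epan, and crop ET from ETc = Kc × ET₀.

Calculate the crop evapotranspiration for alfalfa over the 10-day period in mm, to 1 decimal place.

ET₀ = 0.82 × 9.1 = 7.4620 mm/d
ETc = Kc × ET₀ = 1.03 × 7.4620 = 7.6859 mm/d
Over 10 days: 7.6859 × 10 = 76.859 mm

76.9 mm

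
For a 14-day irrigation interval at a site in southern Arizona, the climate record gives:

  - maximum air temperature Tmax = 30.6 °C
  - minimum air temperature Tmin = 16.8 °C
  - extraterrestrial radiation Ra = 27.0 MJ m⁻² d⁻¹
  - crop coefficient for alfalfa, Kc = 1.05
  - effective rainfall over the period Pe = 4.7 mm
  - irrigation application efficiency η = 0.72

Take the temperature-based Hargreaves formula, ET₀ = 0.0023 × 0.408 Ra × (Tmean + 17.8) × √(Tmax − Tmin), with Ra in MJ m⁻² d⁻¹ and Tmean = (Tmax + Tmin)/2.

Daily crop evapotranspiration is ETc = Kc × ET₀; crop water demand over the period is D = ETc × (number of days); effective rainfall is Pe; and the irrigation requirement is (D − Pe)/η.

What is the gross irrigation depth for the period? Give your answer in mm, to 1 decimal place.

73.2 mm

Tmean = (30.6 + 16.8)/2 = 23.70 °C
0.408 Ra = 0.408 × 27.0 = 11.0160 mm/d equivalent
ET₀ = 0.0023 × 11.0160 × (23.70 + 17.8) × √13.8 = 0.0023 × 11.0160 × 41.50 × 3.7148 = 3.9060 mm/d
ETc = Kc × ET₀ = 1.05 × 3.9060 = 4.1013 mm/d
Crop demand D = ETc × 14 d = 4.1013 × 14 = 57.418 mm
D − Pe = 57.418 − 4.7 = 52.718 mm
Gross irrigation = 52.718 / 0.72 = 73.219 mm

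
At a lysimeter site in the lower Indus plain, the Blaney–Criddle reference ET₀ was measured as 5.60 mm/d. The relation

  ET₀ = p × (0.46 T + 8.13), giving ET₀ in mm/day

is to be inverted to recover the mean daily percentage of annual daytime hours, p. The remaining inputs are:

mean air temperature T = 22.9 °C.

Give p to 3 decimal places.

0.300

p = ET₀ / (0.46 T + 8.13) = 5.60 / (0.46 × 22.9 + 8.13) = 5.60 / 18.664 = 0.3000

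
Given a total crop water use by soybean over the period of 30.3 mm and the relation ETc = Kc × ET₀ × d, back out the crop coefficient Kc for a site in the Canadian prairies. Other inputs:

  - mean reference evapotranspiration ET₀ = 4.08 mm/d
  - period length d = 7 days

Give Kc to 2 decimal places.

ETc = Kc × ET₀ × d  ⇒  Kc = ETc / (ET₀ × d)
Kc = 30.3 / (4.08 × 7) = 30.3 / 28.56 = 1.0609

1.06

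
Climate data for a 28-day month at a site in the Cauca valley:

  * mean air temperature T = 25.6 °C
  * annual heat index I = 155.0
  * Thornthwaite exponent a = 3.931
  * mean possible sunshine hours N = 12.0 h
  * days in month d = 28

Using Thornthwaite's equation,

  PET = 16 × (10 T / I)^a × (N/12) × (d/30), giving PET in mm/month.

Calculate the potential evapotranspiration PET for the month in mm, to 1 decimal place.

107.3 mm

10T/I = 10 × 25.6 / 155.0 = 1.6516
(10T/I)^a = 1.6516^3.931 = 7.1876
Uncorrected PET = 16 × 7.1876 = 115.002 mm
Correction = (N/12)(d/30) = (12.0/12)(28/30) = 0.9333
PET = 115.002 × 0.9333 = 107.331 mm/month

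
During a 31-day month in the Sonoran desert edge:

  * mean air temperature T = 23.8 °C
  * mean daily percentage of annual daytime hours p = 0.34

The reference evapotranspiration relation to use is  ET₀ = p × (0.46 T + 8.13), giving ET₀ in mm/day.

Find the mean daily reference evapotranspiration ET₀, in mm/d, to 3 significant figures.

ET₀ = 0.34 × (0.46 × 23.8 + 8.13) = 0.34 × 19.078 = 6.4865 mm/d

6.49 mm/d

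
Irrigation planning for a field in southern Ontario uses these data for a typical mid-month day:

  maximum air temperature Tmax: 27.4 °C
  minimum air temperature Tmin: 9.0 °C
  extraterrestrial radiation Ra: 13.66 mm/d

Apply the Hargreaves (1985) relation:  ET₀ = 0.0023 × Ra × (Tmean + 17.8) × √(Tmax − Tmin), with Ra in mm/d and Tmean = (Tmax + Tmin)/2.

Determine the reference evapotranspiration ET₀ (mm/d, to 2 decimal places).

Tmean = (27.4 + 9.0)/2 = 18.20 °C
ET₀ = 0.0023 × 13.66 × (18.20 + 17.8) × √18.4 = 0.0023 × 13.66 × 36.00 × 4.2895 = 4.8516 mm/d

4.85 mm/d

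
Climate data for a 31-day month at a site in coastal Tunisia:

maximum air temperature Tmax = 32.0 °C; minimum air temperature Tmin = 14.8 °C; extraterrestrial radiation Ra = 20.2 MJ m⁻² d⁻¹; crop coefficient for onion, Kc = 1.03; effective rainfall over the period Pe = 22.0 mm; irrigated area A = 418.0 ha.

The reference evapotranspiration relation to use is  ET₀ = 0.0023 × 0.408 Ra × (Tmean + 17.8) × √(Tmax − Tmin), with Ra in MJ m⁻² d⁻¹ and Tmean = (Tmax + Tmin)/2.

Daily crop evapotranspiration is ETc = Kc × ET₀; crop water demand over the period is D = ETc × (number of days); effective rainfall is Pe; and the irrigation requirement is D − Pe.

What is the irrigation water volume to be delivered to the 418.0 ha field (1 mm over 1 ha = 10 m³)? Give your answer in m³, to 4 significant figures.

340300 m³

Tmean = (32.0 + 14.8)/2 = 23.40 °C
0.408 Ra = 0.408 × 20.2 = 8.2416 mm/d equivalent
ET₀ = 0.0023 × 8.2416 × (23.40 + 17.8) × √17.2 = 0.0023 × 8.2416 × 41.20 × 4.1473 = 3.2389 mm/d
ETc = Kc × ET₀ = 1.03 × 3.2389 = 3.3361 mm/d
Crop demand D = ETc × 31 d = 3.3361 × 31 = 103.419 mm
D − Pe = 103.419 − 22.0 = 81.419 mm
Volume = 81.419 mm × 418.0 ha × 10 = 340331.4 m³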